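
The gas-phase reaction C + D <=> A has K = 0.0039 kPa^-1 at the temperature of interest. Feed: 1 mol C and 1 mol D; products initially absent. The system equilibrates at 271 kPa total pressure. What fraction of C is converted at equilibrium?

X = 0.303

Basis: 1 mol C initially; let X = conversion of C. Extent ξ = X.
At extent ξ: n_C = 1 − X; n_D = 1 − X; n_A = X.
Total moles n_T = 2 − X.
Mole fractions y_i = n_i/n_T; K = p_A / (p_C p_D) with p_i = y_i·P.
Substituting and setting equal to 0.0039 kPa^-1 gives a polynomial in X; the root in (0,1) is X = 0.303.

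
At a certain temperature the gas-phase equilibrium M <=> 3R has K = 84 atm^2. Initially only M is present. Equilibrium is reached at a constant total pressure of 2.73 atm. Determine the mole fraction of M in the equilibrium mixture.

Take 1 mol M as basis and let X be its fractional conversion, so ξ = X.
Moles: n_M = 1 − X; n_R = 3X.
Total moles n_T = 1 + 2X.
Mole fractions y_i = n_i/n_T; K = p_R^3 / (p_M) with p_i = y_i·P.
Substituting and setting equal to 84 atm^2 gives a polynomial in X; the root in (0,1) is X = 0.813.
Then n_M = 0.187, n_T = 2.63, so y_M = 0.071.

y_M = 0.071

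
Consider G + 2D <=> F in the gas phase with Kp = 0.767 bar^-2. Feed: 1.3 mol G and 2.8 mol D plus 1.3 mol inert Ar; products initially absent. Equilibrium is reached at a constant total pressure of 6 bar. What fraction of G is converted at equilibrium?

X = 0.686

Basis: 1.3 mol G initially; let X = conversion of G. Extent ξ = 1.3X.
At extent ξ: n_G = 1.3 − 1.3X; n_D = 2.8 − 2.6X; n_F = 1.3X; n_I = 1.3 (inert).
Summing: n_T = 5.4 − 2.6X.
y_i = n_i/n_T, p_i = y_i·P. Kp = p_F / (p_G p_D^2).
This yields a degree-3 equation in X; solving on (0,1), X = 0.686.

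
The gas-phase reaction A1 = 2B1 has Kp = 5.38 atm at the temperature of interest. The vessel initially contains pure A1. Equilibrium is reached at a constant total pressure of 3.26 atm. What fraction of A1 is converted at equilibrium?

X = 0.540

Take 1 mol A1 as basis and let X be its fractional conversion, so ξ = X.
Moles: n_A1 = 1 − X; n_B1 = 2X.
Summing: n_T = 1 + X.
Mole fractions y_i = n_i/n_T; Kp = p_B1^2 / (p_A1) with p_i = y_i·P.
Setting this equal to 5.38 atm and taking the physical root (0 < X < 1) gives X = 0.540.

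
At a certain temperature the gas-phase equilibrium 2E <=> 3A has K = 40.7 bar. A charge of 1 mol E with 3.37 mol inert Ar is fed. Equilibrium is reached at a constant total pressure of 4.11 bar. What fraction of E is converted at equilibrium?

X = 0.806

Let X = conversion of E (basis 1 mol E); extent of reaction ξ = 0.5X.
Species balance: n_E = 1 − X; n_A = 1.5X; n_I = 3.37 (inert).
n_T = Σnᵢ = 4.37 + 0.5X.
With p_i = (n_i/n_T)P, K = p_A^3 / (p_E^2).
This yields a degree-3 equation in X; solving on (0,1), X = 0.806.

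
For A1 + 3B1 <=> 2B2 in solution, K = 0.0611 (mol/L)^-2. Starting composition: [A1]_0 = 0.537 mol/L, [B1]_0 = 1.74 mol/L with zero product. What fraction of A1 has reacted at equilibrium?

X = 0.235

Let X = conversion of A1; extent ξ = 0.537·X mol/L.
Concentrations: [A1] = 0.537 − 0.537X; [B1] = 1.74 − 1.61X; [B2] = 1.07X.
K = [B2]^2 / ([A1] [B1]^3).
This equals 0.0611 at X = 0.235 (the root in 0 < X < 1).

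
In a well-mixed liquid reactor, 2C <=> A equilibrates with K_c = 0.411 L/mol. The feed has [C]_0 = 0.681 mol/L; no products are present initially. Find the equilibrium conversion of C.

X = 0.286

Let X = conversion of C; extent ξ = 0.681X/2 mol/L.
Concentrations: [C] = 0.681 − 0.681X; [A] = 0.341X.
K_c = [A] / ([C]^2).
This equals 0.411 at X = 0.286 (the root in 0 < X < 1).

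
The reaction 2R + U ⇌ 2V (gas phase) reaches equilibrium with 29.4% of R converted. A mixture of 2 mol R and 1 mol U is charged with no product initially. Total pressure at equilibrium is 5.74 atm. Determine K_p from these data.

Let X = conversion of R (basis 2 mol R); extent of reaction ξ = X.
Moles: n_R = 2 − 2X; n_U = 1 − X; n_V = 2X.
Summing: n_T = 3 − X.
At X = 0.294: n_R = 1.41, n_U = 0.706, n_V = 0.588, n_T = 2.71.
p_i = (n_i/n_T)·P. K_p = p_V^2 / (p_R^2 p_U) = 0.116 atm^-1.

K_p = 0.116 atm^-1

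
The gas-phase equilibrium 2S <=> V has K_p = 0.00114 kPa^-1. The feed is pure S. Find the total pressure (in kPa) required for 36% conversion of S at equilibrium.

Basis: 1 mol S initially; let X = conversion of S. Extent ξ = 0.5X.
At extent ξ: n_S = 1 − X; n_V = 0.5X.
Total moles n_T = 1 − 0.5X.
K_p = p_V / (p_S^2) with p_i = (n_i/n_T)·P.
At X = 0.36: the mole-fraction product g(X) = Π y_i^ν_i = 0.3604. Since K_p = g(X)·P^{-1}, P = (g/K_p)^(1/1) = (0.3604/0.00114)^(1/1) = 316 kPa.

P = 316 kPa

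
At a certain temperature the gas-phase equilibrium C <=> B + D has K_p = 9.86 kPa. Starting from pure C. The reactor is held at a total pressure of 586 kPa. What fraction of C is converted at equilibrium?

Basis: 1 mol C initially; let X = conversion of C. Extent ξ = X.
Moles: n_C = 1 − X; n_B = X; n_D = X.
Total moles n_T = 1 + X.
With p_i = (n_i/n_T)P, K_p = p_B p_D / (p_C).
Equating to 9.86 kPa and solving on 0 < X < 1: X = 0.129.

X = 0.129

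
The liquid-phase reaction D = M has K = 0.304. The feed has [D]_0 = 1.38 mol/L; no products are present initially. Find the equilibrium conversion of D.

X = 0.233

Let X = conversion of D; extent ξ = 1.38·X mol/L.
Concentrations: [D] = 1.38 − 1.38X; [M] = 1.38X.
K = [M] / ([D]).
This equals 0.304 at X = 0.233 (the root in 0 < X < 1).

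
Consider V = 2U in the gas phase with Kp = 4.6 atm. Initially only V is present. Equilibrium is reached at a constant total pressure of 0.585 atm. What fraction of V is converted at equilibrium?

Take 1 mol V as basis and let X be its fractional conversion, so ξ = X.
Mole table: n_V = 1 − X; n_U = 2X.
n_T = Σnᵢ = 1 + X.
y_i = n_i/n_T, p_i = y_i·P. Kp = p_U^2 / (p_V).
Equating to 4.6 atm and solving on 0 < X < 1: X = 0.814.

X = 0.814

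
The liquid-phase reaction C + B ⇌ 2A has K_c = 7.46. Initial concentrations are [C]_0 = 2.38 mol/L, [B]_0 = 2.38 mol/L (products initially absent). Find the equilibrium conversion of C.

X = 0.577

Let X = conversion of C; extent ξ = 2.38·X mol/L.
Concentrations: [C] = 2.38 − 2.38X; [B] = 2.38 − 2.38X; [A] = 4.76X.
K_c = [A]^2 / ([C] [B]).
Setting equal to 7.46 and solving for X on (0,1) gives X = 0.577.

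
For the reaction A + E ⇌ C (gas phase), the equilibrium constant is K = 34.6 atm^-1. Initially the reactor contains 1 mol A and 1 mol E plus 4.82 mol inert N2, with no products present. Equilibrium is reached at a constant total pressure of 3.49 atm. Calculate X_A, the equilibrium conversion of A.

Let X = conversion of A (basis 1 mol A); extent of reaction ξ = X.
Species balance: n_A = 1 − X; n_E = 1 − X; n_C = X; n_I = 4.82 (inert).
n_T = Σnᵢ = 6.82 − X.
Mole fractions y_i = n_i/n_T; K = p_C / (p_A p_E) with p_i = y_i·P.
Equating to 34.6 atm^-1 and solving on 0 < X < 1: X = 0.800.

X = 0.800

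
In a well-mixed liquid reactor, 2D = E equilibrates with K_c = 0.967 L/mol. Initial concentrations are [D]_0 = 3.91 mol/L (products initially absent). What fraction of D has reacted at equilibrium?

X = 0.697

Let X = conversion of D; extent ξ = 3.91X/2 mol/L.
Concentrations: [D] = 3.91 − 3.91X; [E] = 1.96X.
K_c = [E] / ([D]^2).
Solving K_c = 0.967 for X ∈ (0,1): X = 0.697.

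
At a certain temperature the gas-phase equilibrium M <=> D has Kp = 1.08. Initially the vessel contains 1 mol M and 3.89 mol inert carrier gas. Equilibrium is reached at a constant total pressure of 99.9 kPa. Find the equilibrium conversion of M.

Take 1 mol M as basis and let X be its fractional conversion, so ξ = X.
Mole table: n_M = 1 − X; n_D = X; n_I = 3.89 (inert).
Since Δν = 0, n_T = 4.89 throughout.
Mole fractions y_i = n_i/n_T; Kp = p_D / (p_M) with p_i = y_i·P.
Equating to 1.08 and solving on 0 < X < 1: X = 0.519.

X = 0.519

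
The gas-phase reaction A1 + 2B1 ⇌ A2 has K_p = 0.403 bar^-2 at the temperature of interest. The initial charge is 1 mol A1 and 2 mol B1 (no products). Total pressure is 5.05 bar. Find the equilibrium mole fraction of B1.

Basis: 1 mol A1 initially; let X = conversion of A1. Extent ξ = X.
Mole table: n_A1 = 1 − X; n_B1 = 2 − 2X; n_A2 = X.
n_T = Σnᵢ = 3 − 2X.
y_i = n_i/n_T, p_i = y_i·P. K_p = p_A2 / (p_A1 p_B1^2).
This yields a degree-3 equation in X; solving on (0,1), X = 0.642.
Then n_B1 = 0.717, n_T = 1.72, so y_B1 = 0.417.

y_B1 = 0.417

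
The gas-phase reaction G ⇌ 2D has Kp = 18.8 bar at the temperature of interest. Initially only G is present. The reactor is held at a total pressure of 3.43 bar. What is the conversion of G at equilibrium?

Basis: 1 mol G initially; let X = conversion of G. Extent ξ = X.
Moles: n_G = 1 − X; n_D = 2X.
Summing: n_T = 1 + X.
With p_i = (n_i/n_T)P, Kp = p_D^2 / (p_G).
Setting this equal to 18.8 bar and taking the physical root (0 < X < 1) gives X = 0.760.

X = 0.760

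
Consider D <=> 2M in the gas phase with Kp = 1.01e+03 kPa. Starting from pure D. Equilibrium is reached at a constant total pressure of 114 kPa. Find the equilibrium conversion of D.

Basis: 1 mol D initially; let X = conversion of D. Extent ξ = X.
At extent ξ: n_D = 1 − X; n_M = 2X.
Total moles n_T = 1 + X.
y_i = n_i/n_T, p_i = y_i·P. Kp = p_M^2 / (p_D).
Equating to 1.01e+03 kPa and solving on 0 < X < 1: X = 0.830.

X = 0.830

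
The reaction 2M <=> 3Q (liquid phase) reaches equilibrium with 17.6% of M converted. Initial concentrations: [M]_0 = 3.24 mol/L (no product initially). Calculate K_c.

Let X = conversion of M.
Concentrations: [M] = 3.24 − 3.24X; [Q] = 4.86X.
At X = 0.176: [M] = 2.67, [Q] = 0.855.
K_c = [Q]^3 / ([M]^2) = 0.0878 mol/L.

K_c = 0.0878 mol/L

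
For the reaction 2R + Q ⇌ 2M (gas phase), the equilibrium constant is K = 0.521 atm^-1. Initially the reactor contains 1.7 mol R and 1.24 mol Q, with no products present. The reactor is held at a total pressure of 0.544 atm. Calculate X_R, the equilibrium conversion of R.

Let X = conversion of R (basis 1.7 mol R); extent of reaction ξ = 0.85X.
Species balance: n_R = 1.7 − 1.7X; n_Q = 1.24 − 0.85X; n_M = 1.7X.
Summing: n_T = 2.94 − 0.85X.
y_i = n_i/n_T, p_i = y_i·P. K = p_M^2 / (p_R^2 p_Q).
Equating to 0.521 atm^-1 and solving on 0 < X < 1: X = 0.246.

X = 0.246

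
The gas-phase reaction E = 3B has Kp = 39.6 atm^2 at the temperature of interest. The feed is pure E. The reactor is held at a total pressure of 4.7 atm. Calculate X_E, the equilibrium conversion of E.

X = 0.510

Let X = conversion of E (basis 1 mol E); extent of reaction ξ = X.
Species balance: n_E = 1 − X; n_B = 3X.
n_T = Σnᵢ = 1 + 2X.
With p_i = (n_i/n_T)P, Kp = p_B^3 / (p_E).
Substituting and setting equal to 39.6 atm^2 gives a polynomial in X; the root in (0,1) is X = 0.510.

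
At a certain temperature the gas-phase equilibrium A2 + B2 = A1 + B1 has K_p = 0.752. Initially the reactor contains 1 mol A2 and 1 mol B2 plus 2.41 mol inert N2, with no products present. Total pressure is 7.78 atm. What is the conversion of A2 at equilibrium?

X = 0.464

Take 1 mol A2 as basis and let X be its fractional conversion, so ξ = X.
At extent ξ: n_A2 = 1 − X; n_B2 = 1 − X; n_A1 = X; n_B1 = X; n_I = 2.41 (inert).
Total moles n_T = 4.41 (Δν = 0, constant).
Mole fractions y_i = n_i/n_T; K_p = p_A1 p_B1 / (p_A2 p_B2) with p_i = y_i·P.
Setting this equal to 0.752 and taking the physical root (0 < X < 1) gives X = 0.464.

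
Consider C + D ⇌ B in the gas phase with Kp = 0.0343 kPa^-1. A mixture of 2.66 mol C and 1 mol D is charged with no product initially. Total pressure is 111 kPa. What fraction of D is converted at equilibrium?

X = 0.715

Let X = conversion of D (basis 1 mol D); extent of reaction ξ = X.
Species balance: n_C = 2.66 − X; n_D = 1 − X; n_B = X.
Total moles n_T = 3.66 − X.
Mole fractions y_i = n_i/n_T; Kp = p_B / (p_C p_D) with p_i = y_i·P.
Equating to 0.0343 kPa^-1 and solving on 0 < X < 1: X = 0.715.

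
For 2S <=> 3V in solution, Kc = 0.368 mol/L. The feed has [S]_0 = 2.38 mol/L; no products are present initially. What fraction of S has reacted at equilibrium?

Let X = conversion of S; extent ξ = 2.38X/2 mol/L.
Concentrations: [S] = 2.38 − 2.38X; [V] = 3.57X.
Kc = [V]^3 / ([S]^2).
Equating to 0.368 mol/L: the physical root is X = 0.286.

X = 0.286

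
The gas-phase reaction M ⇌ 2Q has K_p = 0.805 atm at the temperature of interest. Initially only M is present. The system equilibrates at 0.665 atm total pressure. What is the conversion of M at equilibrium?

X = 0.482

Let X = conversion of M (basis 1 mol M); extent of reaction ξ = X.
Species balance: n_M = 1 − X; n_Q = 2X.
Summing: n_T = 1 + X.
y_i = n_i/n_T, p_i = y_i·P. K_p = p_Q^2 / (p_M).
Substituting and setting equal to 0.805 atm gives a polynomial in X; the root in (0,1) is X = 0.482.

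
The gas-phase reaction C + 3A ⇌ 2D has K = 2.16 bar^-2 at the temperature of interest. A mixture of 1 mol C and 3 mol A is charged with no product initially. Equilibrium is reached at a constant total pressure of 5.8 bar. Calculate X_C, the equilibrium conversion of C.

Basis: 1 mol C initially; let X = conversion of C. Extent ξ = X.
At extent ξ: n_C = 1 − X; n_A = 3 − 3X; n_D = 2X.
n_T = Σnᵢ = 4 − 2X.
With p_i = (n_i/n_T)P, K = p_D^2 / (p_C p_A^3).
Substituting and setting equal to 2.16 bar^-2 gives a polynomial in X; the root in (0,1) is X = 0.712.

X = 0.712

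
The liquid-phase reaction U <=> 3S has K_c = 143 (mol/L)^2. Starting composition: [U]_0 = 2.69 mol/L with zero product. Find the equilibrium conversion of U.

X = 0.641

Let X = conversion of U; extent ξ = 2.69·X mol/L.
Concentrations: [U] = 2.69 − 2.69X; [S] = 8.07X.
K_c = [S]^3 / ([U]).
This equals 143 at X = 0.641 (the root in 0 < X < 1).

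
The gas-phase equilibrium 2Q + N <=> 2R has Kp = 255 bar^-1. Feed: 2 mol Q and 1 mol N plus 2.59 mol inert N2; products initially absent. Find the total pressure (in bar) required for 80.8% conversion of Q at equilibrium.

Take 2 mol Q as basis and let X be its fractional conversion, so ξ = X.
At extent ξ: n_Q = 2 − 2X; n_N = 1 − X; n_R = 2X; n_I = 2.59 (inert).
n_T = Σnᵢ = 5.59 − X.
Kp = p_R^2 / (p_Q^2 p_N) with p_i = (n_i/n_T)·P.
At X = 0.808: the mole-fraction product g(X) = Π y_i^ν_i = 441.1. Since Kp = g(X)·P^{-1}, P = (g/Kp)^(1/1) = (441.1/255)^(1/1) = 1.73 bar.

P = 1.73 bar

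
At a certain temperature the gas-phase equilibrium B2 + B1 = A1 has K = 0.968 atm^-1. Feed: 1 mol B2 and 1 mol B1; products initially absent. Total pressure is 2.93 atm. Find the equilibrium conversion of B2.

X = 0.489

Let X = conversion of B2 (basis 1 mol B2); extent of reaction ξ = X.
Mole table: n_B2 = 1 − X; n_B1 = 1 − X; n_A1 = X.
n_T = Σnᵢ = 2 − X.
With p_i = (n_i/n_T)P, K = p_A1 / (p_B2 p_B1).
Substituting and setting equal to 0.968 atm^-1 gives a polynomial in X; the root in (0,1) is X = 0.489.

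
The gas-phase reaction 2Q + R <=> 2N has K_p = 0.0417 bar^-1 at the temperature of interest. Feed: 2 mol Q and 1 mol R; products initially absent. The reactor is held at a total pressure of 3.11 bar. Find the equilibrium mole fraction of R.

y_R = 0.295

Take 2 mol Q as basis and let X be its fractional conversion, so ξ = X.
At extent ξ: n_Q = 2 − 2X; n_R = 1 − X; n_N = 2X.
Total moles n_T = 3 − X.
With p_i = (n_i/n_T)P, K_p = p_N^2 / (p_Q^2 p_R).
Substituting and setting equal to 0.0417 bar^-1 gives a polynomial in X; the root in (0,1) is X = 0.164.
Then n_R = 0.836, n_T = 2.84, so y_R = 0.295.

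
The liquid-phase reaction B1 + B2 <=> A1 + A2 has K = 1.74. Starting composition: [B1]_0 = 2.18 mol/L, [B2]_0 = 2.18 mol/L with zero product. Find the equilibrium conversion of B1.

Let X = conversion of B1; extent ξ = 2.18·X mol/L.
Concentrations: [B1] = 2.18 − 2.18X; [B2] = 2.18 − 2.18X; [A1] = 2.18X; [A2] = 2.18X.
K = [A1] [A2] / ([B1] [B2]).
This equals 1.74 at X = 0.569 (the root in 0 < X < 1).

X = 0.569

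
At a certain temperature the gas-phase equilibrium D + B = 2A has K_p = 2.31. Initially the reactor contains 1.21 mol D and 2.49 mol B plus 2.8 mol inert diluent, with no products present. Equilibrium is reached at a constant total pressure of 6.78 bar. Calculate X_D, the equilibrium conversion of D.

Let X = conversion of D (basis 1.21 mol D); extent of reaction ξ = 1.21X.
Species balance: n_D = 1.21 − 1.21X; n_B = 2.49 − 1.21X; n_A = 2.42X; n_I = 2.8 (inert).
n_T stays at 6.5 (no change in mole number).
Mole fractions y_i = n_i/n_T; K_p = p_A^2 / (p_D p_B) with p_i = y_i·P.
Equating to 2.31 and solving on 0 < X < 1: X = 0.590.

X = 0.590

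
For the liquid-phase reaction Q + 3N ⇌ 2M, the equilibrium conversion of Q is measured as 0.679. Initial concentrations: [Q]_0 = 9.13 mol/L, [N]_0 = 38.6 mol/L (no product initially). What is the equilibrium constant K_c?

Let X = conversion of Q.
Concentrations: [Q] = 9.13 − 9.13X; [N] = 38.6 − 27.4X; [M] = 18.3X.
At X = 0.679: [Q] = 2.93, [N] = 20, [M] = 12.4.
K_c = [M]^2 / ([Q] [N]^3) = 0.00655 (mol/L)^-2.

K_c = 0.00655 (mol/L)^-2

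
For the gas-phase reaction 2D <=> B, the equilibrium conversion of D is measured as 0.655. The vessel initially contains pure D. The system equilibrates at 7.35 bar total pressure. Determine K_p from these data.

K_p = 0.252 bar^-1

Basis: 1 mol D initially; let X = conversion of D. Extent ξ = 0.5X.
At extent ξ: n_D = 1 − X; n_B = 0.5X.
Summing: n_T = 1 − 0.5X.
At X = 0.655: n_D = 0.345, n_B = 0.328, n_T = 0.672.
p_i = (n_i/n_T)·P. K_p = p_B / (p_D^2) = 0.252 bar^-1.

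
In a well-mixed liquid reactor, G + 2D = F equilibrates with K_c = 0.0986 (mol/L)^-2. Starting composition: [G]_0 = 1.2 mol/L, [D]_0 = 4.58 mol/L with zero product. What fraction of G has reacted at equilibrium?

X = 0.522

Let X = conversion of G; extent ξ = 1.2·X mol/L.
Concentrations: [G] = 1.2 − 1.2X; [D] = 4.58 − 2.4X; [F] = 1.2X.
K_c = [F] / ([G] [D]^2).
Setting equal to 0.0986 and solving for X on (0,1) gives X = 0.522.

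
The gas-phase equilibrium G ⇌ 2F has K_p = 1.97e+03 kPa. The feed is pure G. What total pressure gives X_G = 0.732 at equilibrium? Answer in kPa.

P = 427 kPa

Let X = conversion of G (basis 1 mol G); extent of reaction ξ = X.
Moles: n_G = 1 − X; n_F = 2X.
Total moles n_T = 1 + X.
K_p = p_F^2 / (p_G) with p_i = (n_i/n_T)·P.
At X = 0.732: the mole-fraction product g(X) = Π y_i^ν_i = 4.617. Since K_p = g(X)·P^{1}, P = (K_p/g)^(1/1) = (1.97e+03/4.617)^(1/1) = 427 kPa.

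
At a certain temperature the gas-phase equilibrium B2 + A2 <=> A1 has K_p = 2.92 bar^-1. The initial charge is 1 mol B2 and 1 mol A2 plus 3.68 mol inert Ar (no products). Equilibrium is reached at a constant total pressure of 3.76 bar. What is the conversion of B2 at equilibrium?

Take 1 mol B2 as basis and let X be its fractional conversion, so ξ = X.
At extent ξ: n_B2 = 1 − X; n_A2 = 1 − X; n_A1 = X; n_I = 3.68 (inert).
n_T = Σnᵢ = 5.68 − X.
y_i = n_i/n_T, p_i = y_i·P. K_p = p_A1 / (p_B2 p_A2).
This yields a degree-2 equation in X; solving on (0,1), X = 0.510.

X = 0.510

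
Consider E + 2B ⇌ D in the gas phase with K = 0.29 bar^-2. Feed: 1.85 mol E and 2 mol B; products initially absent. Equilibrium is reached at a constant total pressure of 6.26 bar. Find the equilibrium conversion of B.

X = 0.715

Basis: 2 mol B initially; let X = conversion of B. Extent ξ = X.
Species balance: n_E = 1.85 − X; n_B = 2 − 2X; n_D = X.
Summing: n_T = 3.85 − 2X.
Mole fractions y_i = n_i/n_T; K = p_D / (p_E p_B^2) with p_i = y_i·P.
Substituting and setting equal to 0.29 bar^-2 gives a polynomial in X; the root in (0,1) is X = 0.715.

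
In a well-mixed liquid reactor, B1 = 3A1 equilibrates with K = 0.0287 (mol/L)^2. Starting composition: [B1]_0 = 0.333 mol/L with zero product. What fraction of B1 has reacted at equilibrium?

X = 0.197

Let X = conversion of B1; extent ξ = 0.333·X mol/L.
Concentrations: [B1] = 0.333 − 0.333X; [A1] = 0.999X.
K = [A1]^3 / ([B1]).
Setting equal to 0.0287 and solving for X on (0,1) gives X = 0.197.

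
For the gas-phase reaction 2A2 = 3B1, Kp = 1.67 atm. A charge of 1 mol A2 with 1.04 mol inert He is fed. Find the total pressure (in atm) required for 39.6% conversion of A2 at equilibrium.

Take 1 mol A2 as basis and let X be its fractional conversion, so ξ = 0.5X.
At extent ξ: n_A2 = 1 − X; n_B1 = 1.5X; n_I = 1.04 (inert).
n_T = Σnᵢ = 2.04 + 0.5X.
Kp = p_B1^3 / (p_A2^2) with p_i = (n_i/n_T)·P.
At X = 0.396: the mole-fraction product g(X) = Π y_i^ν_i = 0.2567. Since Kp = g(X)·P^{1}, P = (Kp/g)^(1/1) = (1.67/0.2567)^(1/1) = 6.51 atm.

P = 6.51 atm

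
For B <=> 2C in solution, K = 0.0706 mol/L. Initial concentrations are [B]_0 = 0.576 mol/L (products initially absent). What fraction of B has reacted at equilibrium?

X = 0.160

Let X = conversion of B; extent ξ = 0.576·X mol/L.
Concentrations: [B] = 0.576 − 0.576X; [C] = 1.15X.
K = [C]^2 / ([B]).
Setting equal to 0.0706 and solving for X on (0,1) gives X = 0.160.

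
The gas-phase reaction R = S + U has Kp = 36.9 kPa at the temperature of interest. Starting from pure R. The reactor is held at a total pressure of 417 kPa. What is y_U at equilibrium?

Take 1 mol R as basis and let X be its fractional conversion, so ξ = X.
Mole table: n_R = 1 − X; n_S = X; n_U = X.
n_T = Σnᵢ = 1 + X.
Mole fractions y_i = n_i/n_T; Kp = p_S p_U / (p_R) with p_i = y_i·P.
Setting this equal to 36.9 kPa and taking the physical root (0 < X < 1) gives X = 0.285.
Then n_U = 0.285, n_T = 1.29, so y_U = 0.222.

y_U = 0.222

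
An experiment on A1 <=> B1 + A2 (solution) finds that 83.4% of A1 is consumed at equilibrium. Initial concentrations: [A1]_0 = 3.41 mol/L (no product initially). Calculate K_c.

Let X = conversion of A1.
Concentrations: [A1] = 3.41 − 3.41X; [B1] = 3.41X; [A2] = 3.41X.
At X = 0.834: [A1] = 0.566, [B1] = 2.84, [A2] = 2.84.
K_c = [B1] [A2] / ([A1]) = 14.3 mol/L.

K_c = 14.3 mol/L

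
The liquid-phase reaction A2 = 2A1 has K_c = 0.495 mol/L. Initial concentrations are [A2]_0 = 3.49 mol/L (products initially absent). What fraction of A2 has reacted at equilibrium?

Let X = conversion of A2; extent ξ = 3.49·X mol/L.
Concentrations: [A2] = 3.49 − 3.49X; [A1] = 6.98X.
K_c = [A1]^2 / ([A2]).
This equals 0.495 at X = 0.171 (the root in 0 < X < 1).

X = 0.171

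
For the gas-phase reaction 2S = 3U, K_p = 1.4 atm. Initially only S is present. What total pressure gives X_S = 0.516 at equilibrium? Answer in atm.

Basis: 1 mol S initially; let X = conversion of S. Extent ξ = 0.5X.
Mole table: n_S = 1 − X; n_U = 1.5X.
Total moles n_T = 1 + 0.5X.
K_p = p_U^3 / (p_S^2) with p_i = (n_i/n_T)·P.
At X = 0.516: the mole-fraction product g(X) = Π y_i^ν_i = 1.573. Since K_p = g(X)·P^{1}, P = (K_p/g)^(1/1) = (1.4/1.573)^(1/1) = 0.89 atm.

P = 0.89 atm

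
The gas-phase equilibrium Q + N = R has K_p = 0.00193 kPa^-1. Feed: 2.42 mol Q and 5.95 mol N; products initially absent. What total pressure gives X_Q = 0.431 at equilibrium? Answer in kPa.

P = 586 kPa

Let X = conversion of Q (basis 2.42 mol Q); extent of reaction ξ = 2.42X.
Species balance: n_Q = 2.42 − 2.42X; n_N = 5.95 − 2.42X; n_R = 2.42X.
Summing: n_T = 8.37 − 2.42X.
K_p = p_R / (p_Q p_N) with p_i = (n_i/n_T)·P.
At X = 0.431: the mole-fraction product g(X) = Π y_i^ν_i = 1.131. Since K_p = g(X)·P^{-1}, P = (g/K_p)^(1/1) = (1.131/0.00193)^(1/1) = 586 kPa.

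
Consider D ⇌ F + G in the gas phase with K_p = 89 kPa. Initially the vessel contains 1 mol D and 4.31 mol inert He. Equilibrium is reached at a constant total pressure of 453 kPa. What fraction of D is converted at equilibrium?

X = 0.645

Let X = conversion of D (basis 1 mol D); extent of reaction ξ = X.
Mole table: n_D = 1 − X; n_F = X; n_G = X; n_I = 4.31 (inert).
Summing: n_T = 5.31 + X.
With p_i = (n_i/n_T)P, K_p = p_F p_G / (p_D).
This yields a degree-2 equation in X; solving on (0,1), X = 0.645.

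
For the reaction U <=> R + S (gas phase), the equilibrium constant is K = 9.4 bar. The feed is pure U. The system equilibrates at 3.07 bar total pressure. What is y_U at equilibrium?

Basis: 1 mol U initially; let X = conversion of U. Extent ξ = X.
Mole table: n_U = 1 − X; n_R = X; n_S = X.
Summing: n_T = 1 + X.
With p_i = (n_i/n_T)P, K = p_R p_S / (p_U).
Equating to 9.4 bar and solving on 0 < X < 1: X = 0.868.
Then n_U = 0.132, n_T = 1.87, so y_U = 0.071.

y_U = 0.071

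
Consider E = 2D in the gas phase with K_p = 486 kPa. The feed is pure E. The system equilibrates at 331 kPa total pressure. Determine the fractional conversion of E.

X = 0.518

Basis: 1 mol E initially; let X = conversion of E. Extent ξ = X.
Mole table: n_E = 1 − X; n_D = 2X.
Summing: n_T = 1 + X.
With p_i = (n_i/n_T)P, K_p = p_D^2 / (p_E).
Substituting and setting equal to 486 kPa gives a polynomial in X; the root in (0,1) is X = 0.518.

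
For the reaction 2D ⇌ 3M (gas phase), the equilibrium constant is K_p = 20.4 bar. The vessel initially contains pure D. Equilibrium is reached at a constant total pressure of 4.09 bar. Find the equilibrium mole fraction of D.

y_D = 0.276

Take 1 mol D as basis and let X be its fractional conversion, so ξ = 0.5X.
Species balance: n_D = 1 − X; n_M = 1.5X.
n_T = Σnᵢ = 1 + 0.5X.
With p_i = (n_i/n_T)P, K_p = p_M^3 / (p_D^2).
Setting this equal to 20.4 bar and taking the physical root (0 < X < 1) gives X = 0.636.
Then n_D = 0.364, n_T = 1.32, so y_D = 0.276.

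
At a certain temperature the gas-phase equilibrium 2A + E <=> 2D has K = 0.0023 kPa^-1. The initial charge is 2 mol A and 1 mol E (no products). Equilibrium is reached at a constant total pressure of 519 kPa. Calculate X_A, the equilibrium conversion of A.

Let X = conversion of A (basis 2 mol A); extent of reaction ξ = X.
Moles: n_A = 2 − 2X; n_E = 1 − X; n_D = 2X.
n_T = Σnᵢ = 3 − X.
Mole fractions y_i = n_i/n_T; K = p_D^2 / (p_A^2 p_E) with p_i = y_i·P.
Equating to 0.0023 kPa^-1 and solving on 0 < X < 1: X = 0.351.

X = 0.351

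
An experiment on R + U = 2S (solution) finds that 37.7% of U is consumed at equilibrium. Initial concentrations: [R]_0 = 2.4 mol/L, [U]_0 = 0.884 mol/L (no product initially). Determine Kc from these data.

Let X = conversion of U.
Concentrations: [R] = 2.4 − 0.884X; [U] = 0.884 − 0.884X; [S] = 1.77X.
At X = 0.377: [R] = 2.07, [U] = 0.551, [S] = 0.667.
Kc = [S]^2 / ([R] [U]) = 0.39.

Kc = 0.39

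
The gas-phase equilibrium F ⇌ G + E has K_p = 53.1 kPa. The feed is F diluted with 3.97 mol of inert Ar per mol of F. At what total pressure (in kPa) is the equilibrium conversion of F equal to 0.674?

P = 215 kPa

Let X = conversion of F (basis 1 mol F); extent of reaction ξ = X.
Species balance: n_F = 1 − X; n_G = X; n_E = X; n_I = 3.97 (inert).
Summing: n_T = 4.97 + X.
K_p = p_G p_E / (p_F) with p_i = (n_i/n_T)·P.
At X = 0.674: the mole-fraction product g(X) = Π y_i^ν_i = 0.2469. Since K_p = g(X)·P^{1}, P = (K_p/g)^(1/1) = (53.1/0.2469)^(1/1) = 215 kPa.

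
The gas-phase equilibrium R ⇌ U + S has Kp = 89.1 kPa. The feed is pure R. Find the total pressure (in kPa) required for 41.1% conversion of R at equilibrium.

P = 438 kPa

Take 1 mol R as basis and let X be its fractional conversion, so ξ = X.
Species balance: n_R = 1 − X; n_U = X; n_S = X.
n_T = Σnᵢ = 1 + X.
Kp = p_U p_S / (p_R) with p_i = (n_i/n_T)·P.
At X = 0.411: the mole-fraction product g(X) = Π y_i^ν_i = 0.2033. Since Kp = g(X)·P^{1}, P = (Kp/g)^(1/1) = (89.1/0.2033)^(1/1) = 438 kPa.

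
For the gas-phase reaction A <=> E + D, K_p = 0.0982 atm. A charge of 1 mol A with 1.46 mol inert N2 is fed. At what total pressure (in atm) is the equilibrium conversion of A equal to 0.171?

P = 7.32 atm

Let X = conversion of A (basis 1 mol A); extent of reaction ξ = X.
Moles: n_A = 1 − X; n_E = X; n_D = X; n_I = 1.46 (inert).
n_T = Σnᵢ = 2.46 + X.
K_p = p_E p_D / (p_A) with p_i = (n_i/n_T)·P.
At X = 0.171: the mole-fraction product g(X) = Π y_i^ν_i = 0.01341. Since K_p = g(X)·P^{1}, P = (K_p/g)^(1/1) = (0.0982/0.01341)^(1/1) = 7.32 atm.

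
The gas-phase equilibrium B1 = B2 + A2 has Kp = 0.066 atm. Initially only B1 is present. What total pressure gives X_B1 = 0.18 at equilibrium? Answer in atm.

Basis: 1 mol B1 initially; let X = conversion of B1. Extent ξ = X.
Mole table: n_B1 = 1 − X; n_B2 = X; n_A2 = X.
n_T = Σnᵢ = 1 + X.
Kp = p_B2 p_A2 / (p_B1) with p_i = (n_i/n_T)·P.
At X = 0.18: the mole-fraction product g(X) = Π y_i^ν_i = 0.03348. Since Kp = g(X)·P^{1}, P = (Kp/g)^(1/1) = (0.066/0.03348)^(1/1) = 1.97 atm.

P = 1.97 atm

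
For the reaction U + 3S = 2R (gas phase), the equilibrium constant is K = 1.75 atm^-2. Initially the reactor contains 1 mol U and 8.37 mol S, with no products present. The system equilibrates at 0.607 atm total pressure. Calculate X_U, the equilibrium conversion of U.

X = 0.559

Let X = conversion of U (basis 1 mol U); extent of reaction ξ = X.
Moles: n_U = 1 − X; n_S = 8.37 − 3X; n_R = 2X.
Summing: n_T = 9.37 − 2X.
Mole fractions y_i = n_i/n_T; K = p_R^2 / (p_U p_S^3) with p_i = y_i·P.
Setting this equal to 1.75 atm^-2 and taking the physical root (0 < X < 1) gives X = 0.559.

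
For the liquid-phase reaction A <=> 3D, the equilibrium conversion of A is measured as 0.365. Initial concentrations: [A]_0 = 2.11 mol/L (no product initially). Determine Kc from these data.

Kc = 9.21 (mol/L)^2

Let X = conversion of A.
Concentrations: [A] = 2.11 − 2.11X; [D] = 6.33X.
At X = 0.365: [A] = 1.34, [D] = 2.31.
Kc = [D]^3 / ([A]) = 9.21 (mol/L)^2.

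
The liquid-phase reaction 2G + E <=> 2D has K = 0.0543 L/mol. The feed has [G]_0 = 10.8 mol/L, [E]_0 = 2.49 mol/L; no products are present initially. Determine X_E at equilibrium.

Let X = conversion of E; extent ξ = 2.49·X mol/L.
Concentrations: [G] = 10.8 − 4.98X; [E] = 2.49 − 2.49X; [D] = 4.98X.
K = [D]^2 / ([G]^2 [E]).
This equals 0.0543 at X = 0.461 (the root in 0 < X < 1).

X = 0.461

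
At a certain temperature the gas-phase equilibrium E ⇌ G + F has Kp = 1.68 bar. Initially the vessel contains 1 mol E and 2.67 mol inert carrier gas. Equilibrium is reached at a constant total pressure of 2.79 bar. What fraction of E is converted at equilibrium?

Take 1 mol E as basis and let X be its fractional conversion, so ξ = X.
Mole table: n_E = 1 − X; n_G = X; n_F = X; n_I = 2.67 (inert).
n_T = Σnᵢ = 3.67 + X.
Mole fractions y_i = n_i/n_T; Kp = p_G p_F / (p_E) with p_i = y_i·P.
Setting this equal to 1.68 bar and taking the physical root (0 < X < 1) gives X = 0.775.

X = 0.775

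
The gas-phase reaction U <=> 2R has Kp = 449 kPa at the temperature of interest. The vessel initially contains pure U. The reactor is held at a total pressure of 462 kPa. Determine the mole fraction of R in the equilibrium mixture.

y_R = 0.613

Take 1 mol U as basis and let X be its fractional conversion, so ξ = X.
Mole table: n_U = 1 − X; n_R = 2X.
Total moles n_T = 1 + X.
y_i = n_i/n_T, p_i = y_i·P. Kp = p_R^2 / (p_U).
This yields a degree-2 equation in X; solving on (0,1), X = 0.442.
Then n_R = 0.884, n_T = 1.44, so y_R = 0.613.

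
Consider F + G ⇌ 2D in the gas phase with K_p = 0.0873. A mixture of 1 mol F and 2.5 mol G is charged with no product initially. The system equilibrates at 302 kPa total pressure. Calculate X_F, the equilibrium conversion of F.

Basis: 1 mol F initially; let X = conversion of F. Extent ξ = X.
Species balance: n_F = 1 − X; n_G = 2.5 − X; n_D = 2X.
n_T stays at 3.5 (no change in mole number).
Mole fractions y_i = n_i/n_T; K_p = p_D^2 / (p_F p_G) with p_i = y_i·P.
Substituting and setting equal to 0.0873 gives a polynomial in X; the root in (0,1) is X = 0.200.

X = 0.200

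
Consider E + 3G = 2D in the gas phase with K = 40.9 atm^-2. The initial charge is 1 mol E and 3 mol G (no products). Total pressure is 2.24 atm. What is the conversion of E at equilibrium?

Let X = conversion of E (basis 1 mol E); extent of reaction ξ = X.
Moles: n_E = 1 − X; n_G = 3 − 3X; n_D = 2X.
Total moles n_T = 4 − 2X.
Mole fractions y_i = n_i/n_T; K = p_D^2 / (p_E p_G^3) with p_i = y_i·P.
Equating to 40.9 atm^-2 and solving on 0 < X < 1: X = 0.774.

X = 0.774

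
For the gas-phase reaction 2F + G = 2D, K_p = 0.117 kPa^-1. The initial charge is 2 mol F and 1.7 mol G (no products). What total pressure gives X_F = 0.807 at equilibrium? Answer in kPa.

Basis: 2 mol F initially; let X = conversion of F. Extent ξ = X.
Mole table: n_F = 2 − 2X; n_G = 1.7 − X; n_D = 2X.
n_T = Σnᵢ = 3.7 − X.
K_p = p_D^2 / (p_F^2 p_G) with p_i = (n_i/n_T)·P.
At X = 0.807: the mole-fraction product g(X) = Π y_i^ν_i = 56.64. Since K_p = g(X)·P^{-1}, P = (g/K_p)^(1/1) = (56.64/0.117)^(1/1) = 484 kPa.

P = 484 kPa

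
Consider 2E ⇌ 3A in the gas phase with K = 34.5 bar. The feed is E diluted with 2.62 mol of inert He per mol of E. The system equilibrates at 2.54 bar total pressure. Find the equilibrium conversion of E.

Basis: 1 mol E initially; let X = conversion of E. Extent ξ = 0.5X.
Mole table: n_E = 1 − X; n_A = 1.5X; n_I = 2.62 (inert).
Total moles n_T = 3.62 + 0.5X.
Mole fractions y_i = n_i/n_T; K = p_A^3 / (p_E^2) with p_i = y_i·P.
Setting this equal to 34.5 bar and taking the physical root (0 < X < 1) gives X = 0.817.

X = 0.817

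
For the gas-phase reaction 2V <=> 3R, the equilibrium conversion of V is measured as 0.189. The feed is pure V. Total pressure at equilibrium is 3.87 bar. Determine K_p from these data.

K_p = 0.122 bar

Basis: 1 mol V initially; let X = conversion of V. Extent ξ = 0.5X.
At extent ξ: n_V = 1 − X; n_R = 1.5X.
Summing: n_T = 1 + 0.5X.
At X = 0.189: n_V = 0.811, n_R = 0.283, n_T = 1.09.
p_i = (n_i/n_T)·P. K_p = p_R^3 / (p_V^2) = 0.122 bar.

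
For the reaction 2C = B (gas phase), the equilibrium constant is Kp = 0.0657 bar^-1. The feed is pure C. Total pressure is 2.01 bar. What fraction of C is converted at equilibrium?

Take 1 mol C as basis and let X be its fractional conversion, so ξ = 0.5X.
Species balance: n_C = 1 − X; n_B = 0.5X.
Summing: n_T = 1 − 0.5X.
y_i = n_i/n_T, p_i = y_i·P. Kp = p_B / (p_C^2).
Substituting and setting equal to 0.0657 bar^-1 gives a polynomial in X; the root in (0,1) is X = 0.191.

X = 0.191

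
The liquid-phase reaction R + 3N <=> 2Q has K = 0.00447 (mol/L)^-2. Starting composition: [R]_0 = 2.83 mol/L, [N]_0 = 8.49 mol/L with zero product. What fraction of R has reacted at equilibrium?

Let X = conversion of R; extent ξ = 2.83·X mol/L.
Concentrations: [R] = 2.83 − 2.83X; [N] = 8.49 − 8.49X; [Q] = 5.66X.
K = [Q]^2 / ([R] [N]^3).
Setting equal to 0.00447 and solving for X on (0,1) gives X = 0.265.

X = 0.265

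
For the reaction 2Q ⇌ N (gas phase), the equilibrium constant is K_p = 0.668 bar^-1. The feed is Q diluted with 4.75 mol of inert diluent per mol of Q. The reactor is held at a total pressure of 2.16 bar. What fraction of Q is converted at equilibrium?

X = 0.272

Take 1 mol Q as basis and let X be its fractional conversion, so ξ = 0.5X.
At extent ξ: n_Q = 1 − X; n_N = 0.5X; n_I = 4.75 (inert).
n_T = Σnᵢ = 5.75 − 0.5X.
With p_i = (n_i/n_T)P, K_p = p_N / (p_Q^2).
Setting this equal to 0.668 bar^-1 and taking the physical root (0 < X < 1) gives X = 0.272.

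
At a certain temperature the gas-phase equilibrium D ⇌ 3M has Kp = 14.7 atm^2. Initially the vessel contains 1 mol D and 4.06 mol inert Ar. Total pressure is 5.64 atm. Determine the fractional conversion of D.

X = 0.632

Take 1 mol D as basis and let X be its fractional conversion, so ξ = X.
At extent ξ: n_D = 1 − X; n_M = 3X; n_I = 4.06 (inert).
Total moles n_T = 5.06 + 2X.
y_i = n_i/n_T, p_i = y_i·P. Kp = p_M^3 / (p_D).
Setting this equal to 14.7 atm^2 and taking the physical root (0 < X < 1) gives X = 0.632.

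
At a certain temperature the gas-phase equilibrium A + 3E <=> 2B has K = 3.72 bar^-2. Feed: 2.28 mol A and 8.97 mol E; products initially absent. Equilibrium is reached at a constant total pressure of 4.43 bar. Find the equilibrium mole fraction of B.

Basis: 2.28 mol A initially; let X = conversion of A. Extent ξ = 2.28X.
Species balance: n_A = 2.28 − 2.28X; n_E = 8.97 − 6.84X; n_B = 4.56X.
Summing: n_T = 11.2 − 4.56X.
y_i = n_i/n_T, p_i = y_i·P. K = p_B^2 / (p_A p_E^3).
Substituting and setting equal to 3.72 bar^-2 gives a polynomial in X; the root in (0,1) is X = 0.847.
Then n_B = 3.86, n_T = 7.39, so y_B = 0.523.

y_B = 0.523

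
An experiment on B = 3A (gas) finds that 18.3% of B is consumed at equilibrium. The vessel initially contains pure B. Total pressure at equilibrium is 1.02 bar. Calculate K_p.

K_p = 0.113 bar^2

Let X = conversion of B (basis 1 mol B); extent of reaction ξ = X.
Species balance: n_B = 1 − X; n_A = 3X.
n_T = Σnᵢ = 1 + 2X.
At X = 0.183: n_B = 0.817, n_A = 0.549, n_T = 1.37.
p_i = (n_i/n_T)·P. K_p = p_A^3 / (p_B) = 0.113 bar^2.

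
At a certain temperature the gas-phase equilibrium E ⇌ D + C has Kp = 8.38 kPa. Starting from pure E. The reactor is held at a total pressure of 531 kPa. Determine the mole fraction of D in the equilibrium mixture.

Let X = conversion of E (basis 1 mol E); extent of reaction ξ = X.
At extent ξ: n_E = 1 − X; n_D = X; n_C = X.
Summing: n_T = 1 + X.
Mole fractions y_i = n_i/n_T; Kp = p_D p_C / (p_E) with p_i = y_i·P.
Setting this equal to 8.38 kPa and taking the physical root (0 < X < 1) gives X = 0.125.
Then n_D = 0.125, n_T = 1.12, so y_D = 0.111.

y_D = 0.111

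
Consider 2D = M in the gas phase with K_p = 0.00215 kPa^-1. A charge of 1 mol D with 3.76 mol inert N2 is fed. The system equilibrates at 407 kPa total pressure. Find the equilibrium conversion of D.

X = 0.226

Take 1 mol D as basis and let X be its fractional conversion, so ξ = 0.5X.
Mole table: n_D = 1 − X; n_M = 0.5X; n_I = 3.76 (inert).
n_T = Σnᵢ = 4.76 − 0.5X.
With p_i = (n_i/n_T)P, K_p = p_M / (p_D^2).
Substituting and setting equal to 0.00215 kPa^-1 gives a polynomial in X; the root in (0,1) is X = 0.226.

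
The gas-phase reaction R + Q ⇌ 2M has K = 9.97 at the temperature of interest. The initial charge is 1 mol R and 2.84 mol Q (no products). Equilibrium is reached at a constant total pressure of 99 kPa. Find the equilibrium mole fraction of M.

y_M = 0.444

Take 1 mol R as basis and let X be its fractional conversion, so ξ = X.
Species balance: n_R = 1 − X; n_Q = 2.84 − X; n_M = 2X.
Total moles n_T = 3.84 (Δν = 0, constant).
y_i = n_i/n_T, p_i = y_i·P. K = p_M^2 / (p_R p_Q).
Equating to 9.97 and solving on 0 < X < 1: X = 0.853.
Then n_M = 1.71, n_T = 3.84, so y_M = 0.444.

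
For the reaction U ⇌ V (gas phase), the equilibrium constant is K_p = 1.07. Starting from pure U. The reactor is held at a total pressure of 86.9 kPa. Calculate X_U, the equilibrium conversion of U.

Take 1 mol U as basis and let X be its fractional conversion, so ξ = X.
Species balance: n_U = 1 − X; n_V = X.
Total moles n_T = 1 (Δν = 0, constant).
With p_i = (n_i/n_T)P, K_p = p_V / (p_U).
Setting this equal to 1.07 and taking the physical root (0 < X < 1) gives X = 0.517.

X = 0.517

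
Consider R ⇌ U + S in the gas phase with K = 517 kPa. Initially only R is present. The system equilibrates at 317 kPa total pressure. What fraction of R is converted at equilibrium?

Take 1 mol R as basis and let X be its fractional conversion, so ξ = X.
Moles: n_R = 1 − X; n_U = X; n_S = X.
n_T = Σnᵢ = 1 + X.
With p_i = (n_i/n_T)P, K = p_U p_S / (p_R).
Setting this equal to 517 kPa and taking the physical root (0 < X < 1) gives X = 0.787.

X = 0.787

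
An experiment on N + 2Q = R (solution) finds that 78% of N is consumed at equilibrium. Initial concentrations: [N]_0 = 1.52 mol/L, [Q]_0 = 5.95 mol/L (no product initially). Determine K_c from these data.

K_c = 0.277 (mol/L)^-2

Let X = conversion of N.
Concentrations: [N] = 1.52 − 1.52X; [Q] = 5.95 − 3.04X; [R] = 1.52X.
At X = 0.78: [N] = 0.334, [Q] = 3.58, [R] = 1.19.
K_c = [R] / ([N] [Q]^2) = 0.277 (mol/L)^-2.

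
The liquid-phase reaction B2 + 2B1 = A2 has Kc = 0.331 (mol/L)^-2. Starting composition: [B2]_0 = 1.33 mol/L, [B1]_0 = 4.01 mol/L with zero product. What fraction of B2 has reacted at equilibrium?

X = 0.639

Let X = conversion of B2; extent ξ = 1.33·X mol/L.
Concentrations: [B2] = 1.33 − 1.33X; [B1] = 4.01 − 2.66X; [A2] = 1.33X.
Kc = [A2] / ([B2] [B1]^2).
This equals 0.331 at X = 0.639 (the root in 0 < X < 1).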